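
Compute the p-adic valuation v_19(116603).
v_19(116603) = 3

v_19(n) is the largest exponent k such that 19^k divides n. Factor out: 116603 = 19^3 · 17. (Sign doesn't affect v_p.) So v_19(116603) = 3.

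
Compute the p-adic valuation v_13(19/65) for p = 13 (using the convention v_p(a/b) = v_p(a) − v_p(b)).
v_13(19/65) = -1

Factor powers of 13 from the numerator and denominator of the reduced fraction: 19 = 13^0 · 19 and 65 = 13^1 · 5. Apply v_p(a/b) = v_p(a) − v_p(b): v_13(19/65) = 0 − 1 = -1.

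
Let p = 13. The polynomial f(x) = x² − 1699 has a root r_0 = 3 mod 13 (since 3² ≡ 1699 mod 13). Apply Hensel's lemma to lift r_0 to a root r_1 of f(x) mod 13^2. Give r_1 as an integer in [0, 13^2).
r_1 = 3 (mod 169)

Hensel's recurrence: r_{i+1} = r_i − f(r_i)·(f′(r_i))^{-1} mod 13^{i+2}, with f′(x) = 2x. Iterate:
  r_0 = 3 (mod 13)
  r_1 = 3 (mod 169)
Final: r_1 = 3, and one checks f(r_1) ≡ 0 mod 13^2.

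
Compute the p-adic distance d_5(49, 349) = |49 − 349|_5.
d_5(49, 349) = 1/25

Step 1 — x − y = 49 − 349 = -300. Step 2 — v_5(-300) = 2 (factor: -300 = −(5^2 · 12); the sign does not affect v_p). Step 3 — |x − y|_5 = 5^{-2} = 1/25.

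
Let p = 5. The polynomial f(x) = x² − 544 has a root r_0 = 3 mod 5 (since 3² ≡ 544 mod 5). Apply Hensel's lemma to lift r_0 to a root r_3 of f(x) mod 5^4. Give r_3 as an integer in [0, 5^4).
r_3 = 388 (mod 625)

Hensel's recurrence: r_{i+1} = r_i − f(r_i)·(f′(r_i))^{-1} mod 5^{i+2}, with f′(x) = 2x. Iterate:
  r_0 = 3 (mod 5)
  r_1 = 13 (mod 25)
  r_2 = 13 (mod 125)
  r_3 = 388 (mod 625)
Final: r_3 = 388, and one checks f(r_3) ≡ 0 mod 5^4.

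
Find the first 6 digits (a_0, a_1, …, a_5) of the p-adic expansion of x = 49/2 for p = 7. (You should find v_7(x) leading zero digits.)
(a_0, …, a_5) = (0, 0, 4, 3, 3, 3)

v_7(49/2) = 2, so a_0 = ... = a_1 = 0. Factor out: x = 7^2 · u with u = 1/2 a unit in ℤ_7. Expand u iteratively via a_{v+i} = u_i mod 7, u_{i+1} = (u_i − a_{v+i})/7:
  u_0 = 1/2;  a_2 = 4;  u_1 = (u_0 − 4)/7 = -1/2
  u_1 = -1/2;  a_3 = 3;  u_2 = (u_1 − 3)/7 = -1/2
  u_2 = -1/2;  a_4 = 3;  u_3 = (u_2 − 3)/7 = -1/2
  u_3 = -1/2;  a_5 = 3;  u_4 = (u_3 − 3)/7 = -1/2
Digits: (0, 0, 4, 3, 3, 3).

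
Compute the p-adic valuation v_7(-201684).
v_7(-201684) = 5

v_7(n) is the largest exponent k such that 7^k divides n. Factor out: -201684 = -7^5 · 12. (Sign doesn't affect v_p.) So v_7(-201684) = 5.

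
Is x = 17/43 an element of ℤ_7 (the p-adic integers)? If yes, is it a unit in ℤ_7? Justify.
x ∈ ℤ_7^× (unit); v_7(x) = 0

ℤ_7 = {x ∈ ℚ_7 : v_7(x) ≥ 0} and ℤ_7^× = {x ∈ ℤ_7 : v_7(x) = 0}. Here v_7(17/43) = v_7(num) − v_7(den) = 0; compare against these criteria.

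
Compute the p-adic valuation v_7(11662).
v_7(11662) = 3

v_7(n) is the largest exponent k such that 7^k divides n. Factor out: 11662 = 7^3 · 34. (Sign doesn't affect v_p.) So v_7(11662) = 3.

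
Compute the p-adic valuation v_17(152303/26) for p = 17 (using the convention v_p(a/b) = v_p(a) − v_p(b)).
v_17(152303/26) = 3

Factor powers of 17 from the numerator and denominator of the reduced fraction: 152303 = 17^3 · 31 and 26 = 17^0 · 26. Apply v_p(a/b) = v_p(a) − v_p(b): v_17(152303/26) = 3 − 0 = 3.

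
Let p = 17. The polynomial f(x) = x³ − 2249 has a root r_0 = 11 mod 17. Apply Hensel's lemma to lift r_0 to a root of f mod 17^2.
r_1 = 164 (mod 289)

Hensel: r_{i+1} = r_i − f(r_i)/f′(r_i) mod 17^{i+2}, where f′(x) = 3x². Iterate:
  r_0 = 11 (mod 17)
  r_1 = 164 (mod 289)
Final: r = 164 with f(r) ≡ 0 mod 17^2.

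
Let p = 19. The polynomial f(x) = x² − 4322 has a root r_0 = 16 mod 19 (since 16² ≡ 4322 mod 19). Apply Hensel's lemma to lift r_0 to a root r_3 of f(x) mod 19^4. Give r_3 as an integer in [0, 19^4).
r_3 = 2106 (mod 130321)

Hensel's recurrence: r_{i+1} = r_i − f(r_i)·(f′(r_i))^{-1} mod 19^{i+2}, with f′(x) = 2x. Iterate:
  r_0 = 16 (mod 19)
  r_1 = 301 (mod 361)
  r_2 = 2106 (mod 6859)
  r_3 = 2106 (mod 130321)
Final: r_3 = 2106, and one checks f(r_3) ≡ 0 mod 19^4.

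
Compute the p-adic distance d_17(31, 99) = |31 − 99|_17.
d_17(31, 99) = 1/17

Step 1 — x − y = 31 − 99 = -68. Step 2 — v_17(-68) = 1 (factor: -68 = −(17^1 · 4); the sign does not affect v_p). Step 3 — |x − y|_17 = 17^{-1} = 1/17.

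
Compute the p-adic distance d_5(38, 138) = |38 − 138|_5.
d_5(38, 138) = 1/25

Step 1 — x − y = 38 − 138 = -100. Step 2 — v_5(-100) = 2 (factor: -100 = −(5^2 · 4); the sign does not affect v_p). Step 3 — |x − y|_5 = 5^{-2} = 1/25.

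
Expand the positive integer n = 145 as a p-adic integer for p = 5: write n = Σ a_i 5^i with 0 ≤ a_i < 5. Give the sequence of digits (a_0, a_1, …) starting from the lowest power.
(a_0, a_1, …) = (0, 4, 0, 1)

Repeated division by 5 gives the digits low-to-high: 145 = 4·5^1 + 1·5^3. Digit sequence: (0, 4, 0, 1).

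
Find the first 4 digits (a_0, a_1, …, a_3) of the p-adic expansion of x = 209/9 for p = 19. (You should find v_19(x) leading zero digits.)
(a_0, …, a_3) = (0, 16, 14, 14)

v_19(209/9) = 1, so a_0 = ... = a_0 = 0. Factor out: x = 19^1 · u with u = 11/9 a unit in ℤ_19. Expand u iteratively via a_{v+i} = u_i mod 19, u_{i+1} = (u_i − a_{v+i})/19:
  u_0 = 11/9;  a_1 = 16;  u_1 = (u_0 − 16)/19 = -7/9
  u_1 = -7/9;  a_2 = 14;  u_2 = (u_1 − 14)/19 = -7/9
  u_2 = -7/9;  a_3 = 14;  u_3 = (u_2 − 14)/19 = -7/9
Digits: (0, 16, 14, 14).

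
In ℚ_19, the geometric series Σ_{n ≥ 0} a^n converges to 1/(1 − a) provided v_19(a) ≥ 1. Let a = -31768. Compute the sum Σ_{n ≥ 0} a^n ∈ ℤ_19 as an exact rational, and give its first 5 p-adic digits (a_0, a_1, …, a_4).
Σ a^n = 1/(1 − a) = 1/31769;  first 5 digits = (1, 0, 7, 14, 10)

v_19(a) = 2 ≥ 1, so the series converges in ℤ_19 to 1/(1 − a) = 1/(1 − (-31768)) = 1/31769. Expand this rational in ℤ_19: compute digits iteratively via d_i = x_i mod 19, x_{i+1} = (x_i − d_i)/19. The first 5 digits are (1, 0, 7, 14, 10).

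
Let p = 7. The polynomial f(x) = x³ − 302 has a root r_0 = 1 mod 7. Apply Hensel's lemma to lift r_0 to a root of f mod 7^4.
r_3 = 134 (mod 2401)

Hensel: r_{i+1} = r_i − f(r_i)/f′(r_i) mod 7^{i+2}, where f′(x) = 3x². Iterate:
  r_0 = 1 (mod 7)
  r_1 = 36 (mod 49)
  r_2 = 134 (mod 343)
  r_3 = 134 (mod 2401)
Final: r = 134 with f(r) ≡ 0 mod 7^4.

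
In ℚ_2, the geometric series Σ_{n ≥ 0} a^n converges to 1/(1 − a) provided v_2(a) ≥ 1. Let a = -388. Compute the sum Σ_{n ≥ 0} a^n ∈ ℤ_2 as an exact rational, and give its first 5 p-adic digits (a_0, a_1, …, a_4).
Σ a^n = 1/(1 − a) = 1/389;  first 5 digits = (1, 0, 1, 1, 0)

v_2(a) = 2 ≥ 1, so the series converges in ℤ_2 to 1/(1 − a) = 1/(1 − (-388)) = 1/389. Expand this rational in ℤ_2: compute digits iteratively via d_i = x_i mod 2, x_{i+1} = (x_i − d_i)/2. The first 5 digits are (1, 0, 1, 1, 0).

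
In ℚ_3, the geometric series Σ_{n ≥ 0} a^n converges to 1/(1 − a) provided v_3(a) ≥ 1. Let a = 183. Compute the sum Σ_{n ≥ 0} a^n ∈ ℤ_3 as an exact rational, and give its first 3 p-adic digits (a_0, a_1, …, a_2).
Σ a^n = 1/(1 − a) = -1/182;  first 3 digits = (1, 1, 0)

v_3(a) = 1 ≥ 1, so the series converges in ℤ_3 to 1/(1 − a) = 1/(1 − 183) = -1/182. Expand this rational in ℤ_3: compute digits iteratively via d_i = x_i mod 3, x_{i+1} = (x_i − d_i)/3. The first 3 digits are (1, 1, 0).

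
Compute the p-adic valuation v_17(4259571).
v_17(4259571) = 5

v_17(n) is the largest exponent k such that 17^k divides n. Factor out: 4259571 = 17^5 · 3. (Sign doesn't affect v_p.) So v_17(4259571) = 5.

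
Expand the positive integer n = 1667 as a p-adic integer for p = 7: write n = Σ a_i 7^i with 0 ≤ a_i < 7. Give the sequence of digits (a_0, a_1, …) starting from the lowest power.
(a_0, a_1, …) = (1, 0, 6, 4)

Repeated division by 7 gives the digits low-to-high: 1667 = 1 + 6·7^2 + 4·7^3. Digit sequence: (1, 0, 6, 4).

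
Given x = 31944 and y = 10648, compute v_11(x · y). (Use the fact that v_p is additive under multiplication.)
v_11(340139712) = 6

v_p(x) = 3 (factor: 31944 = 11^3 · 24); v_p(y) = 3 (factor: 10648 = 11^3 · 8). Additivity: v_p(xy) = v_p(x) + v_p(y) = 3 + 3 = 6. (Direct check: xy = 340139712 = 11^6 · (192).)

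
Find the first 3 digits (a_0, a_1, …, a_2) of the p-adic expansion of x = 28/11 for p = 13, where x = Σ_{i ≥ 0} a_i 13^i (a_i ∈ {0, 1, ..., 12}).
(a_0, …, a_2) = (12, 4, 2)

v_13(28/11) = 0 (numerator and denominator both coprime to 13), so x ∈ ℤ_13^×. Compute digits iteratively via a_i = x_i mod 13, x_{i+1} = (x_i − a_i)/13, with x_0 = x:
  x_0 = 28/11;  a_0 = 12;  x_1 = (x_0 − 12)/13 = -8/11
  x_1 = -8/11;  a_1 = 4;  x_2 = (x_1 − 4)/13 = -4/11
  x_2 = -4/11;  a_2 = 2;  x_3 = (x_2 − 2)/13 = -2/11
Digits: (12, 4, 2).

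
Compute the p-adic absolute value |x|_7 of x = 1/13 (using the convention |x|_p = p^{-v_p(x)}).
|1/13|_7 = 1

Step 1 — compute v_7(x) by factoring powers of 7 out of the numerator and denominator: v_7(1/13) = 0. Step 2 — apply |x|_p = p^{-v_p(x)} = 7^{0} = 1.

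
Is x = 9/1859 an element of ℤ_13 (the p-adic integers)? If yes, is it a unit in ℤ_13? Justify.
x ∉ ℤ_13 (v_13(x) = -2 < 0)

ℤ_13 = {x ∈ ℚ_13 : v_13(x) ≥ 0} and ℤ_13^× = {x ∈ ℤ_13 : v_13(x) = 0}. Here v_13(9/1859) = v_13(num) − v_13(den) = -2; compare against these criteria.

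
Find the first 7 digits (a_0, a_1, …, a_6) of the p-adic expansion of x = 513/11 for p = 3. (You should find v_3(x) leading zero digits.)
(a_0, …, a_6) = (0, 0, 0, 2, 1, 1, 2)

v_3(513/11) = 3, so a_0 = ... = a_2 = 0. Factor out: x = 3^3 · u with u = 19/11 a unit in ℤ_3. Expand u iteratively via a_{v+i} = u_i mod 3, u_{i+1} = (u_i − a_{v+i})/3:
  u_0 = 19/11;  a_3 = 2;  u_1 = (u_0 − 2)/3 = -1/11
  u_1 = -1/11;  a_4 = 1;  u_2 = (u_1 − 1)/3 = -4/11
  u_2 = -4/11;  a_5 = 1;  u_3 = (u_2 − 1)/3 = -5/11
  u_3 = -5/11;  a_6 = 2;  u_4 = (u_3 − 2)/3 = -9/11
Digits: (0, 0, 0, 2, 1, 1, 2).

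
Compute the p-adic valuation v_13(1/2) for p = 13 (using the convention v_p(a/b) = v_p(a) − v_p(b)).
v_13(1/2) = 0

Factor powers of 13 from the numerator and denominator of the reduced fraction: 1 = 13^0 · 1 and 2 = 13^0 · 2. Apply v_p(a/b) = v_p(a) − v_p(b): v_13(1/2) = 0 − 0 = 0.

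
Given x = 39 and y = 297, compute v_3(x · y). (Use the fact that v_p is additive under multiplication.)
v_3(11583) = 4

v_p(x) = 1 (factor: 39 = 3^1 · 13); v_p(y) = 3 (factor: 297 = 3^3 · 11). Additivity: v_p(xy) = v_p(x) + v_p(y) = 1 + 3 = 4. (Direct check: xy = 11583 = 3^4 · (143).)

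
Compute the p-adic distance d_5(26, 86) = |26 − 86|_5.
d_5(26, 86) = 1/5

Step 1 — x − y = 26 − 86 = -60. Step 2 — v_5(-60) = 1 (factor: -60 = −(5^1 · 12); the sign does not affect v_p). Step 3 — |x − y|_5 = 5^{-1} = 1/5.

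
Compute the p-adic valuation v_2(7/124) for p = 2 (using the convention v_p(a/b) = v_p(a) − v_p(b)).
v_2(7/124) = -2

Factor powers of 2 from the numerator and denominator of the reduced fraction: 7 = 2^0 · 7 and 124 = 2^2 · 31. Apply v_p(a/b) = v_p(a) − v_p(b): v_2(7/124) = 0 − 2 = -2.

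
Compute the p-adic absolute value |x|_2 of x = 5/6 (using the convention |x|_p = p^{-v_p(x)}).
|5/6|_2 = 2

Step 1 — compute v_2(x) by factoring powers of 2 out of the numerator and denominator: v_2(5/6) = -1. Step 2 — apply |x|_p = p^{-v_p(x)} = 2^{1} = 2.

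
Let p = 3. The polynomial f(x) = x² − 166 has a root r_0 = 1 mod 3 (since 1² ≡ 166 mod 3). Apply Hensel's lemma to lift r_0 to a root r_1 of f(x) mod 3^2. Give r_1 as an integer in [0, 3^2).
r_1 = 7 (mod 9)

Hensel's recurrence: r_{i+1} = r_i − f(r_i)·(f′(r_i))^{-1} mod 3^{i+2}, with f′(x) = 2x. Iterate:
  r_0 = 1 (mod 3)
  r_1 = 7 (mod 9)
Final: r_1 = 7, and one checks f(r_1) ≡ 0 mod 3^2.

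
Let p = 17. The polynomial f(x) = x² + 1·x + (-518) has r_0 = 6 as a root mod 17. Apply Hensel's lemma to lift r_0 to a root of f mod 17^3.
r_2 = 465 (mod 4913)

Hensel: r_{i+1} = r_i − f(r_i)·(f′(r_i))^{-1} mod 17^{i+2}, f′(x) = 2x + 1. Iterate:
  r_0 = 6 (mod 17)
  r_1 = 176 (mod 289)
  r_2 = 465 (mod 4913)
Final: r = 465 satisfies f(r) ≡ 0 mod 17^3.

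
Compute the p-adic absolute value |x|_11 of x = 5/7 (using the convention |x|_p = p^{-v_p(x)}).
|5/7|_11 = 1

Step 1 — compute v_11(x) by factoring powers of 11 out of the numerator and denominator: v_11(5/7) = 0. Step 2 — apply |x|_p = p^{-v_p(x)} = 11^{0} = 1.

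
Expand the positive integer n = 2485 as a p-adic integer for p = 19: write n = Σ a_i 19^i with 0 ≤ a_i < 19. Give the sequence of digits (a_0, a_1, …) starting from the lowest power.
(a_0, a_1, …) = (15, 16, 6)

Repeated division by 19 gives the digits low-to-high: 2485 = 15 + 16·19^1 + 6·19^2. Digit sequence: (15, 16, 6).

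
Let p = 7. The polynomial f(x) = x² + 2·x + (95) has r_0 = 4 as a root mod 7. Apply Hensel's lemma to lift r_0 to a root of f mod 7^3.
r_2 = 193 (mod 343)

Hensel: r_{i+1} = r_i − f(r_i)·(f′(r_i))^{-1} mod 7^{i+2}, f′(x) = 2x + 2. Iterate:
  r_0 = 4 (mod 7)
  r_1 = 46 (mod 49)
  r_2 = 193 (mod 343)
Final: r = 193 satisfies f(r) ≡ 0 mod 7^3.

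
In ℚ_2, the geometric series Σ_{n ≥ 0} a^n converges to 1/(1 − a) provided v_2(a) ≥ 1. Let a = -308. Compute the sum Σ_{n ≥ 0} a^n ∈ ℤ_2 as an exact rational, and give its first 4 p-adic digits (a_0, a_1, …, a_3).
Σ a^n = 1/(1 − a) = 1/309;  first 4 digits = (1, 0, 1, 1)

v_2(a) = 2 ≥ 1, so the series converges in ℤ_2 to 1/(1 − a) = 1/(1 − (-308)) = 1/309. Expand this rational in ℤ_2: compute digits iteratively via d_i = x_i mod 2, x_{i+1} = (x_i − d_i)/2. The first 4 digits are (1, 0, 1, 1).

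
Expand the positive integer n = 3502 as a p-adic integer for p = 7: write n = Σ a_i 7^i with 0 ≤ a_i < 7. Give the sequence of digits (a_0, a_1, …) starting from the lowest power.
(a_0, a_1, …) = (2, 3, 1, 3, 1)

Repeated division by 7 gives the digits low-to-high: 3502 = 2 + 3·7^1 + 1·7^2 + 3·7^3 + 1·7^4. Digit sequence: (2, 3, 1, 3, 1).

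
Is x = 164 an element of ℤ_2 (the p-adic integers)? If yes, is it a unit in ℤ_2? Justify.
x ∈ ℤ_2 but not a unit; v_2(x) = 2 > 0

ℤ_2 = {x ∈ ℚ_2 : v_2(x) ≥ 0} and ℤ_2^× = {x ∈ ℤ_2 : v_2(x) = 0}. Here v_2(164) = v_2(num) − v_2(den) = 2; compare against these criteria.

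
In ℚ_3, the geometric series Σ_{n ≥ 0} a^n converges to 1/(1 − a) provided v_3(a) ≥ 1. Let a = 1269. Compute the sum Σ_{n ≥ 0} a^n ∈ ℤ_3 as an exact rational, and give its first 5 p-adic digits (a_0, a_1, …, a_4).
Σ a^n = 1/(1 − a) = -1/1268;  first 5 digits = (1, 0, 0, 2, 0)

v_3(a) = 3 ≥ 1, so the series converges in ℤ_3 to 1/(1 − a) = 1/(1 − 1269) = -1/1268. Expand this rational in ℤ_3: compute digits iteratively via d_i = x_i mod 3, x_{i+1} = (x_i − d_i)/3. The first 5 digits are (1, 0, 0, 2, 0).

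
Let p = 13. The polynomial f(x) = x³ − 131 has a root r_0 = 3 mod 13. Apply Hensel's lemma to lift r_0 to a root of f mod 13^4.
r_3 = 20894 (mod 28561)

Hensel: r_{i+1} = r_i − f(r_i)/f′(r_i) mod 13^{i+2}, where f′(x) = 3x². Iterate:
  r_0 = 3 (mod 13)
  r_1 = 107 (mod 169)
  r_2 = 1121 (mod 2197)
  r_3 = 20894 (mod 28561)
Final: r = 20894 with f(r) ≡ 0 mod 13^4.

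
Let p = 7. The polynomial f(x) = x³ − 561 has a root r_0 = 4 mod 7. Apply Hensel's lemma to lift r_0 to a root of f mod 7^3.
r_2 = 95 (mod 343)

Hensel: r_{i+1} = r_i − f(r_i)/f′(r_i) mod 7^{i+2}, where f′(x) = 3x². Iterate:
  r_0 = 4 (mod 7)
  r_1 = 46 (mod 49)
  r_2 = 95 (mod 343)
Final: r = 95 with f(r) ≡ 0 mod 7^3.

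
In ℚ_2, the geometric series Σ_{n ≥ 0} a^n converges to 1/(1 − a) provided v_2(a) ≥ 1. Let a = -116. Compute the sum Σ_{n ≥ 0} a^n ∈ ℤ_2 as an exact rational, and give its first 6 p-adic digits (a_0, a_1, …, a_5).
Σ a^n = 1/(1 − a) = 1/117;  first 6 digits = (1, 0, 1, 1, 1, 0)

v_2(a) = 2 ≥ 1, so the series converges in ℤ_2 to 1/(1 − a) = 1/(1 − (-116)) = 1/117. Expand this rational in ℤ_2: compute digits iteratively via d_i = x_i mod 2, x_{i+1} = (x_i − d_i)/2. The first 6 digits are (1, 0, 1, 1, 1, 0).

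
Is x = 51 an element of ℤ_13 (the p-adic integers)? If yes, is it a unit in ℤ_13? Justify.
x ∈ ℤ_13^× (unit); v_13(x) = 0

ℤ_13 = {x ∈ ℚ_13 : v_13(x) ≥ 0} and ℤ_13^× = {x ∈ ℤ_13 : v_13(x) = 0}. Here v_13(51) = v_13(num) − v_13(den) = 0; compare against these criteria.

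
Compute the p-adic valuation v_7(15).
v_7(15) = 0

v_7(n) is the largest exponent k such that 7^k divides n. Factor out: 15 = 7^0 · 15. (Sign doesn't affect v_p.) So v_7(15) = 0.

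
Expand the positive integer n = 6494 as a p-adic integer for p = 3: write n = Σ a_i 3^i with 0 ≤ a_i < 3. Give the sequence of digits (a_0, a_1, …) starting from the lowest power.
(a_0, a_1, …) = (2, 1, 1, 0, 2, 2, 2, 2)

Repeated division by 3 gives the digits low-to-high: 6494 = 2 + 1·3^1 + 1·3^2 + 2·3^4 + 2·3^5 + 2·3^6 + 2·3^7. Digit sequence: (2, 1, 1, 0, 2, 2, 2, 2).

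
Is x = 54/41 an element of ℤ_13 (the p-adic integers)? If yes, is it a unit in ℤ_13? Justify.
x ∈ ℤ_13^× (unit); v_13(x) = 0

ℤ_13 = {x ∈ ℚ_13 : v_13(x) ≥ 0} and ℤ_13^× = {x ∈ ℤ_13 : v_13(x) = 0}. Here v_13(54/41) = v_13(num) − v_13(den) = 0; compare against these criteria.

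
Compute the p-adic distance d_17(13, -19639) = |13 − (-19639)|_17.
d_17(13, -19639) = 1/4913

Step 1 — x − y = 13 − (-19639) = 19652. Step 2 — v_17(19652) = 3 (factor: 19652 = (17^3 · 4); the sign does not affect v_p). Step 3 — |x − y|_17 = 17^{-3} = 1/4913.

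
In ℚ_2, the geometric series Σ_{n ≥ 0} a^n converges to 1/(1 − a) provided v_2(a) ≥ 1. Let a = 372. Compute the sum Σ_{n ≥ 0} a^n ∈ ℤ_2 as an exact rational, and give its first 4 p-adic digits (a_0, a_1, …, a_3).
Σ a^n = 1/(1 − a) = -1/371;  first 4 digits = (1, 0, 1, 0)

v_2(a) = 2 ≥ 1, so the series converges in ℤ_2 to 1/(1 − a) = 1/(1 − 372) = -1/371. Expand this rational in ℤ_2: compute digits iteratively via d_i = x_i mod 2, x_{i+1} = (x_i − d_i)/2. The first 4 digits are (1, 0, 1, 0).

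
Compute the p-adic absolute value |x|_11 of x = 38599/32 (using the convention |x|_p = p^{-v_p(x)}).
|38599/32|_11 = 1/1331

Step 1 — compute v_11(x) by factoring powers of 11 out of the numerator and denominator: v_11(38599/32) = 3. Step 2 — apply |x|_p = p^{-v_p(x)} = 11^{-3} = 1/1331.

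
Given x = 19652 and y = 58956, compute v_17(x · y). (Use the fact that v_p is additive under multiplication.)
v_17(1158603312) = 6

v_p(x) = 3 (factor: 19652 = 17^3 · 4); v_p(y) = 3 (factor: 58956 = 17^3 · 12). Additivity: v_p(xy) = v_p(x) + v_p(y) = 3 + 3 = 6. (Direct check: xy = 1158603312 = 17^6 · (48).)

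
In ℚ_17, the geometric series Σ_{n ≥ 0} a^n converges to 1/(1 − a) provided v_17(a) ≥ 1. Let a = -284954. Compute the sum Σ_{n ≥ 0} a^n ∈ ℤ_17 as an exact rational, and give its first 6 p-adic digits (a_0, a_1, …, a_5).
Σ a^n = 1/(1 − a) = 1/284955;  first 6 digits = (1, 0, 0, 10, 13, 16)

v_17(a) = 3 ≥ 1, so the series converges in ℤ_17 to 1/(1 − a) = 1/(1 − (-284954)) = 1/284955. Expand this rational in ℤ_17: compute digits iteratively via d_i = x_i mod 17, x_{i+1} = (x_i − d_i)/17. The first 6 digits are (1, 0, 0, 10, 13, 16).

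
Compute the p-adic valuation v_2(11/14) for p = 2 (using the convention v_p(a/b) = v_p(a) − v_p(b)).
v_2(11/14) = -1

Factor powers of 2 from the numerator and denominator of the reduced fraction: 11 = 2^0 · 11 and 14 = 2^1 · 7. Apply v_p(a/b) = v_p(a) − v_p(b): v_2(11/14) = 0 − 1 = -1.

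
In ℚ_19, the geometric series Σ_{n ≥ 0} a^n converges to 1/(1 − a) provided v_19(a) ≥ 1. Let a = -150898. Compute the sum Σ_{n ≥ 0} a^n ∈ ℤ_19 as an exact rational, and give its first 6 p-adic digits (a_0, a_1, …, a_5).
Σ a^n = 1/(1 − a) = 1/150899;  first 6 digits = (1, 0, 0, 16, 17, 18)

v_19(a) = 3 ≥ 1, so the series converges in ℤ_19 to 1/(1 − a) = 1/(1 − (-150898)) = 1/150899. Expand this rational in ℤ_19: compute digits iteratively via d_i = x_i mod 19, x_{i+1} = (x_i − d_i)/19. The first 6 digits are (1, 0, 0, 16, 17, 18).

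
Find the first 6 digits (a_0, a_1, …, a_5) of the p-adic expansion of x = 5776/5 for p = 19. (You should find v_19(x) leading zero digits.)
(a_0, …, a_5) = (0, 0, 7, 15, 3, 15)

v_19(5776/5) = 2, so a_0 = ... = a_1 = 0. Factor out: x = 19^2 · u with u = 16/5 a unit in ℤ_19. Expand u iteratively via a_{v+i} = u_i mod 19, u_{i+1} = (u_i − a_{v+i})/19:
  u_0 = 16/5;  a_2 = 7;  u_1 = (u_0 − 7)/19 = -1/5
  u_1 = -1/5;  a_3 = 15;  u_2 = (u_1 − 15)/19 = -4/5
  u_2 = -4/5;  a_4 = 3;  u_3 = (u_2 − 3)/19 = -1/5
  u_3 = -1/5;  a_5 = 15;  u_4 = (u_3 − 15)/19 = -4/5
Digits: (0, 0, 7, 15, 3, 15).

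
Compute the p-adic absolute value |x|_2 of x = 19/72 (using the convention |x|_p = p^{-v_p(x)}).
|19/72|_2 = 8

Step 1 — compute v_2(x) by factoring powers of 2 out of the numerator and denominator: v_2(19/72) = -3. Step 2 — apply |x|_p = p^{-v_p(x)} = 2^{3} = 8.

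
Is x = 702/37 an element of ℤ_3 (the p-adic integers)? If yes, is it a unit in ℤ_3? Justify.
x ∈ ℤ_3 but not a unit; v_3(x) = 3 > 0

ℤ_3 = {x ∈ ℚ_3 : v_3(x) ≥ 0} and ℤ_3^× = {x ∈ ℤ_3 : v_3(x) = 0}. Here v_3(702/37) = v_3(num) − v_3(den) = 3; compare against these criteria.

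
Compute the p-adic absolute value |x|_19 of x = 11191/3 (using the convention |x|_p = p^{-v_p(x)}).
|11191/3|_19 = 1/361

Step 1 — compute v_19(x) by factoring powers of 19 out of the numerator and denominator: v_19(11191/3) = 2. Step 2 — apply |x|_p = p^{-v_p(x)} = 19^{-2} = 1/361.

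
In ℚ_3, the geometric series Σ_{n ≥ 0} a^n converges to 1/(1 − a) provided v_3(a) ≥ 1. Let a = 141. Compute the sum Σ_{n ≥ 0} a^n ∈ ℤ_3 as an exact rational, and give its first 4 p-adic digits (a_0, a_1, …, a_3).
Σ a^n = 1/(1 − a) = -1/140;  first 4 digits = (1, 2, 1, 2)

v_3(a) = 1 ≥ 1, so the series converges in ℤ_3 to 1/(1 − a) = 1/(1 − 141) = -1/140. Expand this rational in ℤ_3: compute digits iteratively via d_i = x_i mod 3, x_{i+1} = (x_i − d_i)/3. The first 4 digits are (1, 2, 1, 2).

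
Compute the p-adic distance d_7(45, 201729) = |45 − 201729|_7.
d_7(45, 201729) = 1/16807

Step 1 — x − y = 45 − 201729 = -201684. Step 2 — v_7(-201684) = 5 (factor: -201684 = −(7^5 · 12); the sign does not affect v_p). Step 3 — |x − y|_7 = 7^{-5} = 1/16807.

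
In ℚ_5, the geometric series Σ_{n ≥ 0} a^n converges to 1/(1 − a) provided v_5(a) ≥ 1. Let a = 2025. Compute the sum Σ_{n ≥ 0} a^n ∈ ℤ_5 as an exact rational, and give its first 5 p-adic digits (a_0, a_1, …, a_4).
Σ a^n = 1/(1 − a) = -1/2024;  first 5 digits = (1, 0, 1, 1, 4)

v_5(a) = 2 ≥ 1, so the series converges in ℤ_5 to 1/(1 − a) = 1/(1 − 2025) = -1/2024. Expand this rational in ℤ_5: compute digits iteratively via d_i = x_i mod 5, x_{i+1} = (x_i − d_i)/5. The first 5 digits are (1, 0, 1, 1, 4).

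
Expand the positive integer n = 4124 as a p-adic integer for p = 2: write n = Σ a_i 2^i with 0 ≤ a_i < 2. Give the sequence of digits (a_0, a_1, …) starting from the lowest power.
(a_0, a_1, …) = (0, 0, 1, 1, 1, 0, 0, 0, 0, 0, 0, 0, 1)

Repeated division by 2 gives the digits low-to-high: 4124 = 1·2^2 + 1·2^3 + 1·2^4 + 1·2^12. Digit sequence: (0, 0, 1, 1, 1, 0, 0, 0, 0, 0, 0, 0, 1).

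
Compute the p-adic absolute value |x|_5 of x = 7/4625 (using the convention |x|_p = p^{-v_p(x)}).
|7/4625|_5 = 125

Step 1 — compute v_5(x) by factoring powers of 5 out of the numerator and denominator: v_5(7/4625) = -3. Step 2 — apply |x|_p = p^{-v_p(x)} = 5^{3} = 125.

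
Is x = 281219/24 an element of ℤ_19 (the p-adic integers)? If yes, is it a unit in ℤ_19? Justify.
x ∈ ℤ_19 but not a unit; v_19(x) = 3 > 0

ℤ_19 = {x ∈ ℚ_19 : v_19(x) ≥ 0} and ℤ_19^× = {x ∈ ℤ_19 : v_19(x) = 0}. Here v_19(281219/24) = v_19(num) − v_19(den) = 3; compare against these criteria.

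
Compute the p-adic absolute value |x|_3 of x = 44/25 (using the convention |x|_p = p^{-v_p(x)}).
|44/25|_3 = 1

Step 1 — compute v_3(x) by factoring powers of 3 out of the numerator and denominator: v_3(44/25) = 0. Step 2 — apply |x|_p = p^{-v_p(x)} = 3^{0} = 1.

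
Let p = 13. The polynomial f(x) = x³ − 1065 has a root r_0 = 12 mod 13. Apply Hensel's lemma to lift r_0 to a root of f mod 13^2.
r_1 = 129 (mod 169)

Hensel: r_{i+1} = r_i − f(r_i)/f′(r_i) mod 13^{i+2}, where f′(x) = 3x². Iterate:
  r_0 = 12 (mod 13)
  r_1 = 129 (mod 169)
Final: r = 129 with f(r) ≡ 0 mod 13^2.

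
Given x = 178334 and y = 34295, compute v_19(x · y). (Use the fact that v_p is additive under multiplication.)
v_19(6115964530) = 6

v_p(x) = 3 (factor: 178334 = 19^3 · 26); v_p(y) = 3 (factor: 34295 = 19^3 · 5). Additivity: v_p(xy) = v_p(x) + v_p(y) = 3 + 3 = 6. (Direct check: xy = 6115964530 = 19^6 · (130).)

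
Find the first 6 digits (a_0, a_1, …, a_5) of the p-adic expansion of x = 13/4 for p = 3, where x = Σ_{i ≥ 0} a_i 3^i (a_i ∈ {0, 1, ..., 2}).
(a_0, …, a_5) = (1, 0, 1, 2, 0, 2)

v_3(13/4) = 0 (numerator and denominator both coprime to 3), so x ∈ ℤ_3^×. Compute digits iteratively via a_i = x_i mod 3, x_{i+1} = (x_i − a_i)/3, with x_0 = x:
  x_0 = 13/4;  a_0 = 1;  x_1 = (x_0 − 1)/3 = 3/4
  x_1 = 3/4;  a_1 = 0;  x_2 = (x_1 − 0)/3 = 1/4
  x_2 = 1/4;  a_2 = 1;  x_3 = (x_2 − 1)/3 = -1/4
  x_3 = -1/4;  a_3 = 2;  x_4 = (x_3 − 2)/3 = -3/4
  x_4 = -3/4;  a_4 = 0;  x_5 = (x_4 − 0)/3 = -1/4
  x_5 = -1/4;  a_5 = 2;  x_6 = (x_5 − 2)/3 = -3/4
Digits: (1, 0, 1, 2, 0, 2).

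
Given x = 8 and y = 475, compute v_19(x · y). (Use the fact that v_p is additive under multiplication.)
v_19(3800) = 1

v_p(x) = 0 (factor: 8 = 19^0 · 8); v_p(y) = 1 (factor: 475 = 19^1 · 25). Additivity: v_p(xy) = v_p(x) + v_p(y) = 0 + 1 = 1. (Direct check: xy = 3800 = 19^1 · (200).)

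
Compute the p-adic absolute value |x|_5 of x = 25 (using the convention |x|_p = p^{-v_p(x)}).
|25|_5 = 1/25

Step 1 — compute v_5(x) by factoring powers of 5 out of the numerator and denominator: v_5(25) = 2. Step 2 — apply |x|_p = p^{-v_p(x)} = 5^{-2} = 1/25.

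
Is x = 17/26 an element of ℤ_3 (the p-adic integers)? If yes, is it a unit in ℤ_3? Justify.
x ∈ ℤ_3^× (unit); v_3(x) = 0

ℤ_3 = {x ∈ ℚ_3 : v_3(x) ≥ 0} and ℤ_3^× = {x ∈ ℤ_3 : v_3(x) = 0}. Here v_3(17/26) = v_3(num) − v_3(den) = 0; compare against these criteria.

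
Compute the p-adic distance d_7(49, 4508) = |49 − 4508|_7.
d_7(49, 4508) = 1/343

Step 1 — x − y = 49 − 4508 = -4459. Step 2 — v_7(-4459) = 3 (factor: -4459 = −(7^3 · 13); the sign does not affect v_p). Step 3 — |x − y|_7 = 7^{-3} = 1/343.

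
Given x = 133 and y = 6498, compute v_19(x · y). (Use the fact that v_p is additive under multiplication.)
v_19(864234) = 3

v_p(x) = 1 (factor: 133 = 19^1 · 7); v_p(y) = 2 (factor: 6498 = 19^2 · 18). Additivity: v_p(xy) = v_p(x) + v_p(y) = 1 + 2 = 3. (Direct check: xy = 864234 = 19^3 · (126).)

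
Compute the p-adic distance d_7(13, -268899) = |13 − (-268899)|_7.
d_7(13, -268899) = 1/16807

Step 1 — x − y = 13 − (-268899) = 268912. Step 2 — v_7(268912) = 5 (factor: 268912 = (7^5 · 16); the sign does not affect v_p). Step 3 — |x − y|_7 = 7^{-5} = 1/16807.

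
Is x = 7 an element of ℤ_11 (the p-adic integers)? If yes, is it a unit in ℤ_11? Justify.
x ∈ ℤ_11^× (unit); v_11(x) = 0

ℤ_11 = {x ∈ ℚ_11 : v_11(x) ≥ 0} and ℤ_11^× = {x ∈ ℤ_11 : v_11(x) = 0}. Here v_11(7) = v_11(num) − v_11(den) = 0; compare against these criteria.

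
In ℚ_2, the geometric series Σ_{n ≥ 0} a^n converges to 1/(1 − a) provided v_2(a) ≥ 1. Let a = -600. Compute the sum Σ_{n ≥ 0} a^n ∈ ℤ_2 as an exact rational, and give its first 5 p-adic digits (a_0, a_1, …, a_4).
Σ a^n = 1/(1 − a) = 1/601;  first 5 digits = (1, 0, 0, 1, 0)

v_2(a) = 3 ≥ 1, so the series converges in ℤ_2 to 1/(1 − a) = 1/(1 − (-600)) = 1/601. Expand this rational in ℤ_2: compute digits iteratively via d_i = x_i mod 2, x_{i+1} = (x_i − d_i)/2. The first 5 digits are (1, 0, 0, 1, 0).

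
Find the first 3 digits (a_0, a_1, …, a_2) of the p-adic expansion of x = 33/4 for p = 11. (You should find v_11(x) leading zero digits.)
(a_0, …, a_2) = (0, 9, 2)

v_11(33/4) = 1, so a_0 = ... = a_0 = 0. Factor out: x = 11^1 · u with u = 3/4 a unit in ℤ_11. Expand u iteratively via a_{v+i} = u_i mod 11, u_{i+1} = (u_i − a_{v+i})/11:
  u_0 = 3/4;  a_1 = 9;  u_1 = (u_0 − 9)/11 = -3/4
  u_1 = -3/4;  a_2 = 2;  u_2 = (u_1 − 2)/11 = -1/4
Digits: (0, 9, 2).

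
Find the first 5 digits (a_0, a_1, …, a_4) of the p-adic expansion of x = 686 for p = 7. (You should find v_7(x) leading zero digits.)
(a_0, …, a_4) = (0, 0, 0, 2, 0)

v_7(686) = 3, so a_0 = ... = a_2 = 0. Factor out: x = 7^3 · u with u = 2 a unit in ℤ_7. Expand u iteratively via a_{v+i} = u_i mod 7, u_{i+1} = (u_i − a_{v+i})/7:
  u_0 = 2;  a_3 = 2;  u_1 = (u_0 − 2)/7 = 0
  u_1 = 0;  a_4 = 0;  u_2 = (u_1 − 0)/7 = 0
Digits: (0, 0, 0, 2, 0).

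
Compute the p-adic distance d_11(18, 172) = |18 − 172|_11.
d_11(18, 172) = 1/11

Step 1 — x − y = 18 − 172 = -154. Step 2 — v_11(-154) = 1 (factor: -154 = −(11^1 · 14); the sign does not affect v_p). Step 3 — |x − y|_11 = 11^{-1} = 1/11.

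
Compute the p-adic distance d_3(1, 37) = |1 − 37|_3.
d_3(1, 37) = 1/9

Step 1 — x − y = 1 − 37 = -36. Step 2 — v_3(-36) = 2 (factor: -36 = −(3^2 · 4); the sign does not affect v_p). Step 3 — |x − y|_3 = 3^{-2} = 1/9.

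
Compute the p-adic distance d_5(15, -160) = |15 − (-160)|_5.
d_5(15, -160) = 1/25

Step 1 — x − y = 15 − (-160) = 175. Step 2 — v_5(175) = 2 (factor: 175 = (5^2 · 7); the sign does not affect v_p). Step 3 — |x − y|_5 = 5^{-2} = 1/25.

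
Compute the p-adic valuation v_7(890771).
v_7(890771) = 5

v_7(n) is the largest exponent k such that 7^k divides n. Factor out: 890771 = 7^5 · 53. (Sign doesn't affect v_p.) So v_7(890771) = 5.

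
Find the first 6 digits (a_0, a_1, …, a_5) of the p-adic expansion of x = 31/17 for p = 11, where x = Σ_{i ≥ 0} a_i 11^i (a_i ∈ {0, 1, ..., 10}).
(a_0, …, a_5) = (7, 6, 2, 3, 1, 7)

v_11(31/17) = 0 (numerator and denominator both coprime to 11), so x ∈ ℤ_11^×. Compute digits iteratively via a_i = x_i mod 11, x_{i+1} = (x_i − a_i)/11, with x_0 = x:
  x_0 = 31/17;  a_0 = 7;  x_1 = (x_0 − 7)/11 = -8/17
  x_1 = -8/17;  a_1 = 6;  x_2 = (x_1 − 6)/11 = -10/17
  x_2 = -10/17;  a_2 = 2;  x_3 = (x_2 − 2)/11 = -4/17
  x_3 = -4/17;  a_3 = 3;  x_4 = (x_3 − 3)/11 = -5/17
  x_4 = -5/17;  a_4 = 1;  x_5 = (x_4 − 1)/11 = -2/17
  x_5 = -2/17;  a_5 = 7;  x_6 = (x_5 − 7)/11 = -11/17
Digits: (7, 6, 2, 3, 1, 7).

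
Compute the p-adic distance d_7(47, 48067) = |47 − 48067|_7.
d_7(47, 48067) = 1/2401

Step 1 — x − y = 47 − 48067 = -48020. Step 2 — v_7(-48020) = 4 (factor: -48020 = −(7^4 · 20); the sign does not affect v_p). Step 3 — |x − y|_7 = 7^{-4} = 1/2401.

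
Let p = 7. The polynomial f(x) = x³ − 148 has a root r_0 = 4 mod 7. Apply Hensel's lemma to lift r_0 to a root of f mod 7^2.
r_1 = 18 (mod 49)

Hensel: r_{i+1} = r_i − f(r_i)/f′(r_i) mod 7^{i+2}, where f′(x) = 3x². Iterate:
  r_0 = 4 (mod 7)
  r_1 = 18 (mod 49)
Final: r = 18 with f(r) ≡ 0 mod 7^2.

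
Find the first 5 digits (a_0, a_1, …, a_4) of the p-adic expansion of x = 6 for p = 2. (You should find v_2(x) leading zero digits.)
(a_0, …, a_4) = (0, 1, 1, 0, 0)

v_2(6) = 1, so a_0 = ... = a_0 = 0. Factor out: x = 2^1 · u with u = 3 a unit in ℤ_2. Expand u iteratively via a_{v+i} = u_i mod 2, u_{i+1} = (u_i − a_{v+i})/2:
  u_0 = 3;  a_1 = 1;  u_1 = (u_0 − 1)/2 = 1
  u_1 = 1;  a_2 = 1;  u_2 = (u_1 − 1)/2 = 0
  u_2 = 0;  a_3 = 0;  u_3 = (u_2 − 0)/2 = 0
  u_3 = 0;  a_4 = 0;  u_4 = (u_3 − 0)/2 = 0
Digits: (0, 1, 1, 0, 0).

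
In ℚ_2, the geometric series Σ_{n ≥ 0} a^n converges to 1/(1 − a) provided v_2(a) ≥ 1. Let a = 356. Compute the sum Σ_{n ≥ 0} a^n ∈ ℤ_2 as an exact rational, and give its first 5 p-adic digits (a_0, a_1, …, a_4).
Σ a^n = 1/(1 − a) = -1/355;  first 5 digits = (1, 0, 1, 0, 1)

v_2(a) = 2 ≥ 1, so the series converges in ℤ_2 to 1/(1 − a) = 1/(1 − 356) = -1/355. Expand this rational in ℤ_2: compute digits iteratively via d_i = x_i mod 2, x_{i+1} = (x_i − d_i)/2. The first 5 digits are (1, 0, 1, 0, 1).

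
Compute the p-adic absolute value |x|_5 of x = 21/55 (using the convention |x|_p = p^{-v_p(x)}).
|21/55|_5 = 5

Step 1 — compute v_5(x) by factoring powers of 5 out of the numerator and denominator: v_5(21/55) = -1. Step 2 — apply |x|_p = p^{-v_p(x)} = 5^{1} = 5.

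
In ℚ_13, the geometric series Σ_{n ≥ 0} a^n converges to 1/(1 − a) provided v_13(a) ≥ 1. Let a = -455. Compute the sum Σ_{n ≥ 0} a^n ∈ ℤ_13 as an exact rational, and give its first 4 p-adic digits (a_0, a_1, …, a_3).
Σ a^n = 1/(1 − a) = 1/456;  first 4 digits = (1, 4, 0, 2)

v_13(a) = 1 ≥ 1, so the series converges in ℤ_13 to 1/(1 − a) = 1/(1 − (-455)) = 1/456. Expand this rational in ℤ_13: compute digits iteratively via d_i = x_i mod 13, x_{i+1} = (x_i − d_i)/13. The first 4 digits are (1, 4, 0, 2).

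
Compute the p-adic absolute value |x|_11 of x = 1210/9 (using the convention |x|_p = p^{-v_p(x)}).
|1210/9|_11 = 1/121

Step 1 — compute v_11(x) by factoring powers of 11 out of the numerator and denominator: v_11(1210/9) = 2. Step 2 — apply |x|_p = p^{-v_p(x)} = 11^{-2} = 1/121.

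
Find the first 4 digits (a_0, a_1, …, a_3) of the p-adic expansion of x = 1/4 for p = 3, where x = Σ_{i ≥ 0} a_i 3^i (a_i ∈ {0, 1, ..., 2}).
(a_0, …, a_3) = (1, 2, 0, 2)

v_3(1/4) = 0 (numerator and denominator both coprime to 3), so x ∈ ℤ_3^×. Compute digits iteratively via a_i = x_i mod 3, x_{i+1} = (x_i − a_i)/3, with x_0 = x:
  x_0 = 1/4;  a_0 = 1;  x_1 = (x_0 − 1)/3 = -1/4
  x_1 = -1/4;  a_1 = 2;  x_2 = (x_1 − 2)/3 = -3/4
  x_2 = -3/4;  a_2 = 0;  x_3 = (x_2 − 0)/3 = -1/4
  x_3 = -1/4;  a_3 = 2;  x_4 = (x_3 − 2)/3 = -3/4
Digits: (1, 2, 0, 2).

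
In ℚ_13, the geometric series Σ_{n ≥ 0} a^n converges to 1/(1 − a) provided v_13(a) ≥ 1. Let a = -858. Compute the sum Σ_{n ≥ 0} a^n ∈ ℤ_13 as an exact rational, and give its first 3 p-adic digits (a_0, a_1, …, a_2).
Σ a^n = 1/(1 − a) = 1/859;  first 3 digits = (1, 12, 8)

v_13(a) = 1 ≥ 1, so the series converges in ℤ_13 to 1/(1 − a) = 1/(1 − (-858)) = 1/859. Expand this rational in ℤ_13: compute digits iteratively via d_i = x_i mod 13, x_{i+1} = (x_i − d_i)/13. The first 3 digits are (1, 12, 8).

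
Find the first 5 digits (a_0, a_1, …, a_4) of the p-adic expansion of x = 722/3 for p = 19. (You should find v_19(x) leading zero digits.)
(a_0, …, a_4) = (0, 0, 7, 6, 6)

v_19(722/3) = 2, so a_0 = ... = a_1 = 0. Factor out: x = 19^2 · u with u = 2/3 a unit in ℤ_19. Expand u iteratively via a_{v+i} = u_i mod 19, u_{i+1} = (u_i − a_{v+i})/19:
  u_0 = 2/3;  a_2 = 7;  u_1 = (u_0 − 7)/19 = -1/3
  u_1 = -1/3;  a_3 = 6;  u_2 = (u_1 − 6)/19 = -1/3
  u_2 = -1/3;  a_4 = 6;  u_3 = (u_2 − 6)/19 = -1/3
Digits: (0, 0, 7, 6, 6).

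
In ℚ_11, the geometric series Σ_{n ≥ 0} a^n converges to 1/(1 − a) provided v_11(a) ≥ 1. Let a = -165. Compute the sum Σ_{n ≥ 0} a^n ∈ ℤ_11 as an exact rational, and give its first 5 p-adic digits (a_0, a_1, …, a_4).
Σ a^n = 1/(1 − a) = 1/166;  first 5 digits = (1, 7, 3, 0, 6)

v_11(a) = 1 ≥ 1, so the series converges in ℤ_11 to 1/(1 − a) = 1/(1 − (-165)) = 1/166. Expand this rational in ℤ_11: compute digits iteratively via d_i = x_i mod 11, x_{i+1} = (x_i − d_i)/11. The first 5 digits are (1, 7, 3, 0, 6).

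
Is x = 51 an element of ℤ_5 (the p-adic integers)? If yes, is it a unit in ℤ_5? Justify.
x ∈ ℤ_5^× (unit); v_5(x) = 0

ℤ_5 = {x ∈ ℚ_5 : v_5(x) ≥ 0} and ℤ_5^× = {x ∈ ℤ_5 : v_5(x) = 0}. Here v_5(51) = v_5(num) − v_5(den) = 0; compare against these criteria.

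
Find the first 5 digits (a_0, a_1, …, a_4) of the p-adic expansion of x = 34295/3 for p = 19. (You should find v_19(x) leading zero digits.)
(a_0, …, a_4) = (0, 0, 0, 8, 6)

v_19(34295/3) = 3, so a_0 = ... = a_2 = 0. Factor out: x = 19^3 · u with u = 5/3 a unit in ℤ_19. Expand u iteratively via a_{v+i} = u_i mod 19, u_{i+1} = (u_i − a_{v+i})/19:
  u_0 = 5/3;  a_3 = 8;  u_1 = (u_0 − 8)/19 = -1/3
  u_1 = -1/3;  a_4 = 6;  u_2 = (u_1 − 6)/19 = -1/3
Digits: (0, 0, 0, 8, 6).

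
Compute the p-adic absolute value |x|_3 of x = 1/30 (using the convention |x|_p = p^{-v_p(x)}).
|1/30|_3 = 3

Step 1 — compute v_3(x) by factoring powers of 3 out of the numerator and denominator: v_3(1/30) = -1. Step 2 — apply |x|_p = p^{-v_p(x)} = 3^{1} = 3.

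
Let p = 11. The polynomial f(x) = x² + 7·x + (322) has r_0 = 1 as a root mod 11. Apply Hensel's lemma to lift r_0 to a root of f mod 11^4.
r_3 = 1376 (mod 14641)

Hensel: r_{i+1} = r_i − f(r_i)·(f′(r_i))^{-1} mod 11^{i+2}, f′(x) = 2x + 7. Iterate:
  r_0 = 1 (mod 11)
  r_1 = 45 (mod 121)
  r_2 = 45 (mod 1331)
  r_3 = 1376 (mod 14641)
Final: r = 1376 satisfies f(r) ≡ 0 mod 11^4.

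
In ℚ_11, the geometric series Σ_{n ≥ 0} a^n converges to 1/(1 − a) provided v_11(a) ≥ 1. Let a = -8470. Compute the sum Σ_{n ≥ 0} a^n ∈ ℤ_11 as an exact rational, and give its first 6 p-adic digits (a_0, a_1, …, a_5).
Σ a^n = 1/(1 − a) = 1/8471;  first 6 digits = (1, 0, 7, 4, 4, 5)

v_11(a) = 2 ≥ 1, so the series converges in ℤ_11 to 1/(1 − a) = 1/(1 − (-8470)) = 1/8471. Expand this rational in ℤ_11: compute digits iteratively via d_i = x_i mod 11, x_{i+1} = (x_i − d_i)/11. The first 6 digits are (1, 0, 7, 4, 4, 5).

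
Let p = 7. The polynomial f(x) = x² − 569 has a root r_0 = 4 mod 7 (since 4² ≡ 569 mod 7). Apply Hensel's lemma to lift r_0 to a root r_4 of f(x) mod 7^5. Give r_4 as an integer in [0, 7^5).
r_4 = 13297 (mod 16807)

Hensel's recurrence: r_{i+1} = r_i − f(r_i)·(f′(r_i))^{-1} mod 7^{i+2}, with f′(x) = 2x. Iterate:
  r_0 = 4 (mod 7)
  r_1 = 18 (mod 49)
  r_2 = 263 (mod 343)
  r_3 = 1292 (mod 2401)
  r_4 = 13297 (mod 16807)
Final: r_4 = 13297, and one checks f(r_4) ≡ 0 mod 7^5.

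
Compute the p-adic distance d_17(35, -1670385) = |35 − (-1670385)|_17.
d_17(35, -1670385) = 1/83521

Step 1 — x − y = 35 − (-1670385) = 1670420. Step 2 — v_17(1670420) = 4 (factor: 1670420 = (17^4 · 20); the sign does not affect v_p). Step 3 — |x − y|_17 = 17^{-4} = 1/83521.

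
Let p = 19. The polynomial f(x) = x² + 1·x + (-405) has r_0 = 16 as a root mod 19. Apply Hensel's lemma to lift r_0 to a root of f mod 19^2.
r_1 = 206 (mod 361)

Hensel: r_{i+1} = r_i − f(r_i)·(f′(r_i))^{-1} mod 19^{i+2}, f′(x) = 2x + 1. Iterate:
  r_0 = 16 (mod 19)
  r_1 = 206 (mod 361)
Final: r = 206 satisfies f(r) ≡ 0 mod 19^2.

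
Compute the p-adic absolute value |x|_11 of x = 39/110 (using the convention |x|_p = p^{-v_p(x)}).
|39/110|_11 = 11

Step 1 — compute v_11(x) by factoring powers of 11 out of the numerator and denominator: v_11(39/110) = -1. Step 2 — apply |x|_p = p^{-v_p(x)} = 11^{1} = 11.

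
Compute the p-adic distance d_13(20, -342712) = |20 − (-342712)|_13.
d_13(20, -342712) = 1/28561

Step 1 — x − y = 20 − (-342712) = 342732. Step 2 — v_13(342732) = 4 (factor: 342732 = (13^4 · 12); the sign does not affect v_p). Step 3 — |x − y|_13 = 13^{-4} = 1/28561.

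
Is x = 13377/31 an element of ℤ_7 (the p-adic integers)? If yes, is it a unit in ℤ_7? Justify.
x ∈ ℤ_7 but not a unit; v_7(x) = 3 > 0

ℤ_7 = {x ∈ ℚ_7 : v_7(x) ≥ 0} and ℤ_7^× = {x ∈ ℤ_7 : v_7(x) = 0}. Here v_7(13377/31) = v_7(num) − v_7(den) = 3; compare against these criteria.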